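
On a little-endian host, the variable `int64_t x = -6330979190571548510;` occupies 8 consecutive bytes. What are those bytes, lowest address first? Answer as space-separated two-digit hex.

A2 C0 97 19 F8 D7 23 A8

Two's complement of -6330979190571548510 in 64 bits: 6330979190571548510 = 0x57DC2807E6683F5E; invert → 0xA823D7F81997C0A1; add 1 → 0xA823D7F81997C0A2.
Split into bytes (most-significant first): A8 23 D7 F8 19 97 C0 A2.
Little-endian stores the least-significant byte at the lowest address.
So at ascending addresses the bytes are A2 C0 97 19 F8 D7 23 A8.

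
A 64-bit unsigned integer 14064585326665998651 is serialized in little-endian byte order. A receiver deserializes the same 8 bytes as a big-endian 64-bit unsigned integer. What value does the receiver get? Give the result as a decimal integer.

14064585326665998651 in 64-bit hexadecimal is 0xC32F71D65519213B.
Stored little-endian, the bytes at ascending addresses are 3B 21 19 55 D6 71 2F C3.
Read back as big-endian, the last byte is least significant, giving 0x3B211955D6712FC3.
0x3B211955D6712FC3 = 4260714578929856451.

4260714578929856451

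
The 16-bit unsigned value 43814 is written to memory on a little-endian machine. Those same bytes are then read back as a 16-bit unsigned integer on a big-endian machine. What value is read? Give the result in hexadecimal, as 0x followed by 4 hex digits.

0x26AB

43814 in 16-bit hexadecimal is 0xAB26.
Stored little-endian, the bytes at ascending addresses are 26 AB.
Read back as big-endian, the last byte is least significant, giving 0x26AB.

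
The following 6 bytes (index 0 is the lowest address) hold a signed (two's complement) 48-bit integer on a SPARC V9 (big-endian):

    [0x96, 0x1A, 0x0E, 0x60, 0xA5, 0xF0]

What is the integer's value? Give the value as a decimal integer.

Big-endian: lowest address holds the most-significant byte.
The bytes are already most-significant first: 0x961A0E60A5F0.
Top bit is set, so as a signed 48-bit value this is 0x961A0E60A5F0 − 2^48 = -116436322179600.

-116436322179600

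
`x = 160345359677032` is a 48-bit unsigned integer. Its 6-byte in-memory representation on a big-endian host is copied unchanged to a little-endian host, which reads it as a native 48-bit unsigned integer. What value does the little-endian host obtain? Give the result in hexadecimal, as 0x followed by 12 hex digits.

160345359677032 in 48-bit hexadecimal is 0x91D550347668.
Stored big-endian, the bytes at ascending addresses are 91 D5 50 34 76 68.
Read back as little-endian, the first byte is least significant, giving 0x68763450D591.

0x68763450D591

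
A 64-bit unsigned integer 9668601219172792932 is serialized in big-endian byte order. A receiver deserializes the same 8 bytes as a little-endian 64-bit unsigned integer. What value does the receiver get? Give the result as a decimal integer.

9668601219172792932 in 64-bit hexadecimal is 0x862DC59517B3FA64.
Stored big-endian, the bytes at ascending addresses are 86 2D C5 95 17 B3 FA 64.
Read back as little-endian, the first byte is least significant, giving 0x64FAB31795C52D86.
0x64FAB31795C52D86 = 7276325061848804742.

7276325061848804742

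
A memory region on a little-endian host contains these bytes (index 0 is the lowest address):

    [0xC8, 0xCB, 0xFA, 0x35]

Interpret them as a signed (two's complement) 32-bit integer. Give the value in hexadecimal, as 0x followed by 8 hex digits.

0x35FACBC8

Little-endian stores the least-significant byte at the lowest address.
Reassemble most-significant byte first: 35 FA CB C8 → 0x35FACBC8.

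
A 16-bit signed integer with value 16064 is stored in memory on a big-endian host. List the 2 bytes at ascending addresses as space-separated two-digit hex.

16064 in hexadecimal, padded to 16 bits, is 0x3EC0.
Split into bytes (most-significant first): 3E C0.
Big-endian stores the most-significant byte at the lowest address.
So the memory order matches the most-significant-first order: 3E C0.

3E C0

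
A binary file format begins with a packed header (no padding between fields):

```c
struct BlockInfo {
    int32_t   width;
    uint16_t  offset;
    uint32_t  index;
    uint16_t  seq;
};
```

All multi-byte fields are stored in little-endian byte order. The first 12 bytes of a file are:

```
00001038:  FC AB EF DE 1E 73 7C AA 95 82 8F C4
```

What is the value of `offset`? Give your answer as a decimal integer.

`offset` follows `width` (4 bytes), so it starts at byte offset 4 and occupies 2 bytes.
Bytes at offsets 4..5: 1E 73.
In little-endian order the low byte comes first in memory.
Reassemble most-significant byte first: 73 1E → 0x731E.
0x731E = 29470.

29470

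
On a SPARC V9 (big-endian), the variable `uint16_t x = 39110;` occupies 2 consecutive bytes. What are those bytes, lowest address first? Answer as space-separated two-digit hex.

98 C6

39110 in hexadecimal, padded to 16 bits, is 0x98C6.
Split into bytes (most-significant first): 98 C6.
Big-endian: lowest address holds the most-significant byte.
So the memory order matches the most-significant-first order: 98 C6.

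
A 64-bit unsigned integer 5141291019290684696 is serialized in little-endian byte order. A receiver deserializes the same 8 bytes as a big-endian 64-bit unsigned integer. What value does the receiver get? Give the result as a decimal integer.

1742253397480331591

5141291019290684696 in 64-bit hexadecimal is 0x475988F13BBA2D18.
Stored little-endian, the bytes at ascending addresses are 18 2D BA 3B F1 88 59 47.
Read back as big-endian, the last byte is least significant, giving 0x182DBA3BF1885947.
0x182DBA3BF1885947 = 1742253397480331591.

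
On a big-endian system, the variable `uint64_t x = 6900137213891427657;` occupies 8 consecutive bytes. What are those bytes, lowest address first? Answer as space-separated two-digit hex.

5F C2 36 3C CF 73 BD 49

6900137213891427657 in hexadecimal, padded to 64 bits, is 0x5FC2363CCF73BD49.
Split into bytes (most-significant first): 5F C2 36 3C CF 73 BD 49.
Big-endian: lowest address holds the most-significant byte.
So the memory order matches the most-significant-first order: 5F C2 36 3C CF 73 BD 49.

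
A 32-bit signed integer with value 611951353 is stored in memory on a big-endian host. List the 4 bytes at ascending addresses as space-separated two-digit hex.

24 79 A2 F9

611951353 in hexadecimal, padded to 32 bits, is 0x2479A2F9.
Split into bytes (most-significant first): 24 79 A2 F9.
Big-endian: lowest address holds the most-significant byte.
So the memory order matches the most-significant-first order: 24 79 A2 F9.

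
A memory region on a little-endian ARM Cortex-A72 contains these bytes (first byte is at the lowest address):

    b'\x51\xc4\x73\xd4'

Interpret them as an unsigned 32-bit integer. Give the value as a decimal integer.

Little-endian: lowest address holds the least-significant byte.
Reassemble most-significant byte first: D4 73 C4 51 → 0xD473C451.
0xD473C451 = 3564356689.

3564356689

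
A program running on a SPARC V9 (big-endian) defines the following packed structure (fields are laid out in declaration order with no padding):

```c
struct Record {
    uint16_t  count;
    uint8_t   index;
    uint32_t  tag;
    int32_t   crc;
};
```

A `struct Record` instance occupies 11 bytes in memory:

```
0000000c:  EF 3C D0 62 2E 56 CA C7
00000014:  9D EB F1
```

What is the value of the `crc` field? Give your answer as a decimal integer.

-945951759

`crc` follows `count` (2 B), `index` (1 B), `tag` (4 B), so it starts at offset 2 + 1 + 4 = 7 and occupies 4 bytes.
Bytes at offsets 7..10: C7 9D EB F1.
Big-endian: lowest address holds the most-significant byte.
The bytes are already most-significant first: 0xC79DEBF1.
Top bit is set, so as a signed 32-bit value this is 0xC79DEBF1 − 2^32 = -945951759.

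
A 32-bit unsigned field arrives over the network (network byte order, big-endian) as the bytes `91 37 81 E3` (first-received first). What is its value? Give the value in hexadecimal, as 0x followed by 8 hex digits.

Big-endian stores the most-significant byte at the lowest address.
The bytes are already most-significant first: 0x913781E3.

0x913781E3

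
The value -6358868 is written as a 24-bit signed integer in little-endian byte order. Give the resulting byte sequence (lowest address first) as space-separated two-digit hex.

Two's complement of -6358868 in 24 bits: 6358868 = 0x610754; invert → 0x9EF8AB; add 1 → 0x9EF8AC.
Split into bytes (most-significant first): 9E F8 AC.
Little-endian: lowest address holds the least-significant byte.
So at ascending addresses the bytes are AC F8 9E.

AC F8 9E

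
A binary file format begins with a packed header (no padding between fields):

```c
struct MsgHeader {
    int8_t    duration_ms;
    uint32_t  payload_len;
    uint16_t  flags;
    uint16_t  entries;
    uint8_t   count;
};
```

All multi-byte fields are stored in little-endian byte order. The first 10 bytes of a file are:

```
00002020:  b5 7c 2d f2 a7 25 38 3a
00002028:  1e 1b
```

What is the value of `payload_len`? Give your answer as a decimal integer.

2817666428

`payload_len` follows `duration_ms` (1 byte), so it starts at byte offset 1 and occupies 4 bytes.
Bytes at offsets 1..4: 7C 2D F2 A7.
In little-endian order the low byte comes first in memory.
Reassemble most-significant byte first: A7 F2 2D 7C → 0xA7F22D7C.
0xA7F22D7C = 2817666428.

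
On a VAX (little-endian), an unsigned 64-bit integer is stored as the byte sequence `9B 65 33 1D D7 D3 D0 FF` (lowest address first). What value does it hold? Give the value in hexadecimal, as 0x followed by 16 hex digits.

0xFFD0D3D71D33659B

In little-endian order the low byte comes first in memory.
Reassemble most-significant byte first: FF D0 D3 D7 1D 33 65 9B → 0xFFD0D3D71D33659B.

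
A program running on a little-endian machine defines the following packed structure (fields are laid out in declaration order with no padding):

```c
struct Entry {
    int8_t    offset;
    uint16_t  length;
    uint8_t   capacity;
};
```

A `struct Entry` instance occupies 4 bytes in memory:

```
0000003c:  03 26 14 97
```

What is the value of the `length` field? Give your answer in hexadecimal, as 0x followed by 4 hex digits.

0x1426

`length` follows `offset` (1 byte), so it starts at byte offset 1 and occupies 2 bytes.
Bytes at offsets 1..2: 26 14.
Little-endian: lowest address holds the least-significant byte.
Reassemble most-significant byte first: 14 26 → 0x1426.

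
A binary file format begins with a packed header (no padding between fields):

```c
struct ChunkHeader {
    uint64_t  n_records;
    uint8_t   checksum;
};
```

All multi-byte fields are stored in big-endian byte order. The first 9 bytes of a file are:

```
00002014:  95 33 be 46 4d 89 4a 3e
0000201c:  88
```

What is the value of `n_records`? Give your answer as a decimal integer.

10751145944621337150

`n_records` is the first field, at byte offset 0, occupying 8 bytes.
Bytes at offsets 0..7: 95 33 BE 46 4D 89 4A 3E.
Big-endian: lowest address holds the most-significant byte.
The bytes are already most-significant first: 0x9533BE464D894A3E.
0x9533BE464D894A3E = 10751145944621337150.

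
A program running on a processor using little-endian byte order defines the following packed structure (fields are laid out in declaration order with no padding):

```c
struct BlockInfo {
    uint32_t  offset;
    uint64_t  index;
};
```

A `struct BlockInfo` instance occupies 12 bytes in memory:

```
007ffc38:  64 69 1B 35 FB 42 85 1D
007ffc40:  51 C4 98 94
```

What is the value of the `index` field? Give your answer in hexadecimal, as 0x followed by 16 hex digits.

`index` follows `offset` (4 bytes), so it starts at byte offset 4 and occupies 8 bytes.
Bytes at offsets 4..11: FB 42 85 1D 51 C4 98 94.
Little-endian stores the least-significant byte at the lowest address.
Reassemble most-significant byte first: 94 98 C4 51 1D 85 42 FB → 0x9498C4511D8542FB.

0x9498C4511D8542FB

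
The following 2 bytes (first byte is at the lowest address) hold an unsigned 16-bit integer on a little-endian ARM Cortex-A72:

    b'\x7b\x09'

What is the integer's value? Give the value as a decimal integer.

2427

Little-endian: lowest address holds the least-significant byte.
Reassemble most-significant byte first: 09 7B → 0x097B.
0x097B = 2427.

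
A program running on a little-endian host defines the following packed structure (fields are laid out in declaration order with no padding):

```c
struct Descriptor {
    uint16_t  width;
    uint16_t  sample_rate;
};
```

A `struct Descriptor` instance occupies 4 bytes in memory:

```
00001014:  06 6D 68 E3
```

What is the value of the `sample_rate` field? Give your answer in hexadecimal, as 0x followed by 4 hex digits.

0xE368

`sample_rate` follows `width` (2 bytes), so it starts at byte offset 2 and occupies 2 bytes.
Bytes at offsets 2..3: 68 E3.
Little-endian stores the least-significant byte at the lowest address.
Reassemble most-significant byte first: E3 68 → 0xE368.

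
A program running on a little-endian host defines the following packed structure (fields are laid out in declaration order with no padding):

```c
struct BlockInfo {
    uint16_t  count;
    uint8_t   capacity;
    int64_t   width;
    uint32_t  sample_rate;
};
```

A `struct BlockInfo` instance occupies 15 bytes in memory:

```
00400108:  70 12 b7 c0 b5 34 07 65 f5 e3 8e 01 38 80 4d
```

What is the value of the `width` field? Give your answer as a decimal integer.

-8150401086349068864

`width` follows `count` (2 B), `capacity` (1 B), so it starts at offset 2 + 1 = 3 and occupies 8 bytes.
Bytes at offsets 3..10: C0 B5 34 07 65 F5 E3 8E.
Little-endian stores the least-significant byte at the lowest address.
Reassemble most-significant byte first: 8E E3 F5 65 07 34 B5 C0 → 0x8EE3F5650734B5C0.
Top bit is set, so as a signed 64-bit value this is 0x8EE3F5650734B5C0 − 2^64 = -8150401086349068864.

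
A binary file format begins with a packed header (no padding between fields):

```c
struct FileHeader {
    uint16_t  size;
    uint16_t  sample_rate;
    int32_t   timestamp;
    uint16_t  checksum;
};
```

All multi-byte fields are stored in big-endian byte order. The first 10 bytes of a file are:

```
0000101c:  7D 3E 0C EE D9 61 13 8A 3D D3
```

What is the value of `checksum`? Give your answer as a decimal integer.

`checksum` follows `size` (2 B), `sample_rate` (2 B), `timestamp` (4 B), so it starts at offset 2 + 2 + 4 = 8 and occupies 2 bytes.
Bytes at offsets 8..9: 3D D3.
Big-endian stores the most-significant byte at the lowest address.
The bytes are already most-significant first: 0x3DD3.
0x3DD3 = 15827.

15827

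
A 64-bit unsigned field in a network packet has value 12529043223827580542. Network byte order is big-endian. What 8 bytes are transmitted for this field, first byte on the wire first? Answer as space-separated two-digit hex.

12529043223827580542 in hexadecimal, padded to 64 bits, is 0xADE01A6E2BC2067E.
Split into bytes (most-significant first): AD E0 1A 6E 2B C2 06 7E.
Big-endian stores the most-significant byte at the lowest address.
So the memory order matches the most-significant-first order: AD E0 1A 6E 2B C2 06 7E.

AD E0 1A 6E 2B C2 06 7E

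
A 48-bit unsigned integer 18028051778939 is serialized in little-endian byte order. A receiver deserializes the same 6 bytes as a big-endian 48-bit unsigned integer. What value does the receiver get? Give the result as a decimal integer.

135573318362384

18028051778939 in 48-bit hexadecimal is 0x10657B9F4D7B.
Stored little-endian, the bytes at ascending addresses are 7B 4D 9F 7B 65 10.
Read back as big-endian, the last byte is least significant, giving 0x7B4D9F7B6510.
0x7B4D9F7B6510 = 135573318362384.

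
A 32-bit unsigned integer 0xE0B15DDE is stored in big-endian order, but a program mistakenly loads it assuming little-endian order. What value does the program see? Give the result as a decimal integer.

Stored big-endian, the bytes at ascending addresses are E0 B1 5D DE.
Read back as little-endian, the first byte is least significant, giving 0xDE5DB1E0.
0xDE5DB1E0 = 3730682336.

3730682336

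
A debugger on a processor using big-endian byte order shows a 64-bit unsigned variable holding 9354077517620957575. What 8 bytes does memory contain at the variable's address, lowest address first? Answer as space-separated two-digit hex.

81 D0 5B F1 37 43 D1 87

9354077517620957575 in hexadecimal, padded to 64 bits, is 0x81D05BF13743D187.
Split into bytes (most-significant first): 81 D0 5B F1 37 43 D1 87.
In big-endian order the high byte comes first in memory.
So the memory order matches the most-significant-first order: 81 D0 5B F1 37 43 D1 87.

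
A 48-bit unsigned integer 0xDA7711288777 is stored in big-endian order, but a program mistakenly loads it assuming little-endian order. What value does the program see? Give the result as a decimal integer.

131422376523738

Stored big-endian, the bytes at ascending addresses are DA 77 11 28 87 77.
Read back as little-endian, the first byte is least significant, giving 0x7787281177DA.
0x7787281177DA = 131422376523738.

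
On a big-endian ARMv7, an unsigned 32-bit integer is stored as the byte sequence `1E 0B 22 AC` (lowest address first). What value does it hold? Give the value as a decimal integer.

504046252

Big-endian: lowest address holds the most-significant byte.
The bytes are already most-significant first: 0x1E0B22AC.
0x1E0B22AC = 504046252.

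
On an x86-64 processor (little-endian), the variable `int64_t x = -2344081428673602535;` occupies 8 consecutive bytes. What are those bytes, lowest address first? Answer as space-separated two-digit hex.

Two's complement of -2344081428673602535 in 64 bits: 2344081428673602535 = 0x2087D9A3D0AE23E7; invert → 0xDF78265C2F51DC18; add 1 → 0xDF78265C2F51DC19.
Split into bytes (most-significant first): DF 78 26 5C 2F 51 DC 19.
Little-endian: lowest address holds the least-significant byte.
So at ascending addresses the bytes are 19 DC 51 2F 5C 26 78 DF.

19 DC 51 2F 5C 26 78 DF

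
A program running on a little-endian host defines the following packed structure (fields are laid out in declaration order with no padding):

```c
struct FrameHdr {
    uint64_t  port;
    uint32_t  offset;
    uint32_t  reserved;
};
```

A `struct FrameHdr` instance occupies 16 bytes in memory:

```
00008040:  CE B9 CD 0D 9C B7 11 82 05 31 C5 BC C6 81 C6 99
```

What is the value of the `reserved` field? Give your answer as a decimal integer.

2579923398

`reserved` follows `port` (8 B), `offset` (4 B), so it starts at offset 8 + 4 = 12 and occupies 4 bytes.
Bytes at offsets 12..15: C6 81 C6 99.
Little-endian: lowest address holds the least-significant byte.
Reassemble most-significant byte first: 99 C6 81 C6 → 0x99C681C6.
0x99C681C6 = 2579923398.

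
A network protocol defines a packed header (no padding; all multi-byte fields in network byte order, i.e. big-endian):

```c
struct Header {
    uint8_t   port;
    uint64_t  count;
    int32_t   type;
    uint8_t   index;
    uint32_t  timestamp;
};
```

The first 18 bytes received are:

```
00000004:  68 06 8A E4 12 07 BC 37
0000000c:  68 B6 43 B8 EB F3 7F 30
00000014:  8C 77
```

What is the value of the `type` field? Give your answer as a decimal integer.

-1237075733

`type` follows `port` (1 B), `count` (8 B), so it starts at offset 1 + 8 = 9 and occupies 4 bytes.
Bytes at offsets 9..12: B6 43 B8 EB.
Big-endian: lowest address holds the most-significant byte.
The bytes are already most-significant first: 0xB643B8EB.
Top bit is set, so as a signed 32-bit value this is 0xB643B8EB − 2^32 = -1237075733.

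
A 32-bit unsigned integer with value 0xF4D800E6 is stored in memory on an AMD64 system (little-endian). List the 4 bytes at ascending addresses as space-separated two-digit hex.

Split into bytes (most-significant first): F4 D8 00 E6.
Little-endian: lowest address holds the least-significant byte.
So at ascending addresses the bytes are E6 00 D8 F4.

E6 00 D8 F4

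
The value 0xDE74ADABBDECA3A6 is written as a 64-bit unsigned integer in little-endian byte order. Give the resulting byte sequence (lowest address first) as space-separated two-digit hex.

A6 A3 EC BD AB AD 74 DE

Split into bytes (most-significant first): DE 74 AD AB BD EC A3 A6.
In little-endian order the low byte comes first in memory.
So at ascending addresses the bytes are A6 A3 EC BD AB AD 74 DE.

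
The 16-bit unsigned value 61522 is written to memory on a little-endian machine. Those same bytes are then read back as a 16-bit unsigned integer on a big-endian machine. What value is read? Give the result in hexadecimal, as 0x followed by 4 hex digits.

61522 in 16-bit hexadecimal is 0xF052.
Stored little-endian, the bytes at ascending addresses are 52 F0.
Read back as big-endian, the last byte is least significant, giving 0x52F0.

0x52F0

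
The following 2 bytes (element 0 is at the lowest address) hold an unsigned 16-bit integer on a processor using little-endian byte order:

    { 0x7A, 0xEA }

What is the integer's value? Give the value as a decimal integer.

In little-endian order the low byte comes first in memory.
Reassemble most-significant byte first: EA 7A → 0xEA7A.
0xEA7A = 60026.

60026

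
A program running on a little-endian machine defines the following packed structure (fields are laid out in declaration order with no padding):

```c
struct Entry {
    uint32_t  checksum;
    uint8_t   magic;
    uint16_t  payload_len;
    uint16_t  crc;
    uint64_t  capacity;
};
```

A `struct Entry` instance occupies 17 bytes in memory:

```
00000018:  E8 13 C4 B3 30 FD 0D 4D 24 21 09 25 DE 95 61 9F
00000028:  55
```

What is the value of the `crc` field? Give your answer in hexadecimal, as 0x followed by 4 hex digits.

`crc` follows `checksum` (4 B), `magic` (1 B), `payload_len` (2 B), so it starts at offset 4 + 1 + 2 = 7 and occupies 2 bytes.
Bytes at offsets 7..8: 4D 24.
In little-endian order the low byte comes first in memory.
Reassemble most-significant byte first: 24 4D → 0x244D.

0x244D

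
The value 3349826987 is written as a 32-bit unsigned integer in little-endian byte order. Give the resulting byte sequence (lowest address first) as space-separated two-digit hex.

AB 4D AA C7

3349826987 in hexadecimal, padded to 32 bits, is 0xC7AA4DAB.
Split into bytes (most-significant first): C7 AA 4D AB.
Little-endian: lowest address holds the least-significant byte.
So at ascending addresses the bytes are AB 4D AA C7.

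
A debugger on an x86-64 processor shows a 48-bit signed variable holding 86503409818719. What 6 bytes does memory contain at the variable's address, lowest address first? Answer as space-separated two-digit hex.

86503409818719 in hexadecimal, padded to 48 bits, is 0x4EACA5039C5F.
Split into bytes (most-significant first): 4E AC A5 03 9C 5F.
Little-endian stores the least-significant byte at the lowest address.
So at ascending addresses the bytes are 5F 9C 03 A5 AC 4E.

5F 9C 03 A5 AC 4E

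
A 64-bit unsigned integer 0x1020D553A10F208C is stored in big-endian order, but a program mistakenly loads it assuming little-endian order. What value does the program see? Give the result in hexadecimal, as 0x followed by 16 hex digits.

0x8C200FA153D52010

Stored big-endian, the bytes at ascending addresses are 10 20 D5 53 A1 0F 20 8C.
Read back as little-endian, the first byte is least significant, giving 0x8C200FA153D52010.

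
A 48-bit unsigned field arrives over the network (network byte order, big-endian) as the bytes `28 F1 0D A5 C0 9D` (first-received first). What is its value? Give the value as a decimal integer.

45015781195933

In big-endian order the high byte comes first in memory.
The bytes are already most-significant first: 0x28F10DA5C09D.
0x28F10DA5C09D = 45015781195933.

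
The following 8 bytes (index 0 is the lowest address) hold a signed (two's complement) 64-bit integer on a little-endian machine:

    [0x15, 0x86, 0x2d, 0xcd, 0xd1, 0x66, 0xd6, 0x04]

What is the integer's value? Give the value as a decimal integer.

In little-endian order the low byte comes first in memory.
Reassemble most-significant byte first: 04 D6 66 D1 CD 2D 86 15 → 0x04D666D1CD2D8615.
0x04D666D1CD2D8615 = 348579072444302869.

348579072444302869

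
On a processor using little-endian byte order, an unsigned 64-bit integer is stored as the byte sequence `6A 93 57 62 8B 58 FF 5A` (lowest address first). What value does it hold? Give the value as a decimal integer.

6557056938148336490

Little-endian: lowest address holds the least-significant byte.
Reassemble most-significant byte first: 5A FF 58 8B 62 57 93 6A → 0x5AFF588B6257936A.
0x5AFF588B6257936A = 6557056938148336490.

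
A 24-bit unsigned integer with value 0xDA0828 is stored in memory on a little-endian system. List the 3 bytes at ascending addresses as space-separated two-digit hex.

Split into bytes (most-significant first): DA 08 28.
Little-endian stores the least-significant byte at the lowest address.
So at ascending addresses the bytes are 28 08 DA.

28 08 DA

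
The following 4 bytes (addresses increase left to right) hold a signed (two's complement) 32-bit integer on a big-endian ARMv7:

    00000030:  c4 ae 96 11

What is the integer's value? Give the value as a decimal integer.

-995191279

In big-endian order the high byte comes first in memory.
The bytes are already most-significant first: 0xC4AE9611.
Top bit is set, so as a signed 32-bit value this is 0xC4AE9611 − 2^32 = -995191279.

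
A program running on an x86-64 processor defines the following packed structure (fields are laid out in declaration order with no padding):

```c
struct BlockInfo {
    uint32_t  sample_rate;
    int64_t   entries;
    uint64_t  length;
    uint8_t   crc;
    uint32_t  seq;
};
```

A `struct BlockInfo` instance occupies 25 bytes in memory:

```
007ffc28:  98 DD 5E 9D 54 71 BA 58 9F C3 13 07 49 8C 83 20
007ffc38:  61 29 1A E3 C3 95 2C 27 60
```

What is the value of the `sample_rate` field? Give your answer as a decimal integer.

2640240024

`sample_rate` is the first field, at byte offset 0, occupying 4 bytes.
Bytes at offsets 0..3: 98 DD 5E 9D.
Little-endian: lowest address holds the least-significant byte.
Reassemble most-significant byte first: 9D 5E DD 98 → 0x9D5EDD98.
0x9D5EDD98 = 2640240024.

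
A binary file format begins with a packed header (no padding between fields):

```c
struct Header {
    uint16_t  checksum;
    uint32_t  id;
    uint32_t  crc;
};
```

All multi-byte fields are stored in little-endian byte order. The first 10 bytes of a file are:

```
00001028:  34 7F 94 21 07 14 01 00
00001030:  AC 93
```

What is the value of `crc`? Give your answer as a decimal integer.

2477522945

`crc` follows `checksum` (2 B), `id` (4 B), so it starts at offset 2 + 4 = 6 and occupies 4 bytes.
Bytes at offsets 6..9: 01 00 AC 93.
In little-endian order the low byte comes first in memory.
Reassemble most-significant byte first: 93 AC 00 01 → 0x93AC0001.
0x93AC0001 = 2477522945.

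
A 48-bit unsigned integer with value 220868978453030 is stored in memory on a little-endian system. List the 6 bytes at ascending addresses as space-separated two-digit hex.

26 AA 00 11 E1 C8

220868978453030 in hexadecimal, padded to 48 bits, is 0xC8E11100AA26.
Split into bytes (most-significant first): C8 E1 11 00 AA 26.
In little-endian order the low byte comes first in memory.
So at ascending addresses the bytes are 26 AA 00 11 E1 C8.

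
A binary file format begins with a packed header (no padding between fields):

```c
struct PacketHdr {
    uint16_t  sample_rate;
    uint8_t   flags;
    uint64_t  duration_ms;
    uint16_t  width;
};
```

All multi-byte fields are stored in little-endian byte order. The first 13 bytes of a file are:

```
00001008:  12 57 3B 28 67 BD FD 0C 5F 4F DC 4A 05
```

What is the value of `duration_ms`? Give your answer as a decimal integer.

15875011720905582376

`duration_ms` follows `sample_rate` (2 B), `flags` (1 B), so it starts at offset 2 + 1 = 3 and occupies 8 bytes.
Bytes at offsets 3..10: 28 67 BD FD 0C 5F 4F DC.
In little-endian order the low byte comes first in memory.
Reassemble most-significant byte first: DC 4F 5F 0C FD BD 67 28 → 0xDC4F5F0CFDBD6728.
0xDC4F5F0CFDBD6728 = 15875011720905582376.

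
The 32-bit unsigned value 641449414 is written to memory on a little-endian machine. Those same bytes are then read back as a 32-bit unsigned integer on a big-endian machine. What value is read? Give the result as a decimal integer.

3334290214

641449414 in 32-bit hexadecimal is 0x263BBDC6.
Stored little-endian, the bytes at ascending addresses are C6 BD 3B 26.
Read back as big-endian, the last byte is least significant, giving 0xC6BD3B26.
0xC6BD3B26 = 3334290214.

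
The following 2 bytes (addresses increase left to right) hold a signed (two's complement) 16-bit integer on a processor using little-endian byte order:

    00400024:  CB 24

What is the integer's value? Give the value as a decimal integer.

9419

Little-endian: lowest address holds the least-significant byte.
Reassemble most-significant byte first: 24 CB → 0x24CB.
0x24CB = 9419.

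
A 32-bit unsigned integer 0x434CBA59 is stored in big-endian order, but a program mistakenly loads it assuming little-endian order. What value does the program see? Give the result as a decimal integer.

Stored big-endian, the bytes at ascending addresses are 43 4C BA 59.
Read back as little-endian, the first byte is least significant, giving 0x59BA4C43.
0x59BA4C43 = 1505381443.

1505381443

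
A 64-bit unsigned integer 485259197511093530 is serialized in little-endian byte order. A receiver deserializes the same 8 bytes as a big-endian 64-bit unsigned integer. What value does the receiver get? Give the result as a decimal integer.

1931379360615152390

485259197511093530 in 64-bit hexadecimal is 0x06BBFCAB4BA3CD1A.
Stored little-endian, the bytes at ascending addresses are 1A CD A3 4B AB FC BB 06.
Read back as big-endian, the last byte is least significant, giving 0x1ACDA34BABFCBB06.
0x1ACDA34BABFCBB06 = 1931379360615152390.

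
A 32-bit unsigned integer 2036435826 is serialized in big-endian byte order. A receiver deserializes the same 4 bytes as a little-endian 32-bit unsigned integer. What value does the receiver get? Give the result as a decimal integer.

2036435826 in 32-bit hexadecimal is 0x79618B72.
Stored big-endian, the bytes at ascending addresses are 79 61 8B 72.
Read back as little-endian, the first byte is least significant, giving 0x728B6179.
0x728B6179 = 1921737081.

1921737081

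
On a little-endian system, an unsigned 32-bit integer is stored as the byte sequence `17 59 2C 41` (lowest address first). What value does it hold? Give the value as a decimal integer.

Little-endian stores the least-significant byte at the lowest address.
Reassemble most-significant byte first: 41 2C 59 17 → 0x412C5917.
0x412C5917 = 1093425431.

1093425431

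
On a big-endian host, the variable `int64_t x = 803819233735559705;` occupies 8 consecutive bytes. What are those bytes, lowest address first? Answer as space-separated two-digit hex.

0B 27 BD 55 92 6F 4A 19

803819233735559705 in hexadecimal, padded to 64 bits, is 0x0B27BD55926F4A19.
Split into bytes (most-significant first): 0B 27 BD 55 92 6F 4A 19.
Big-endian stores the most-significant byte at the lowest address.
So the memory order matches the most-significant-first order: 0B 27 BD 55 92 6F 4A 19.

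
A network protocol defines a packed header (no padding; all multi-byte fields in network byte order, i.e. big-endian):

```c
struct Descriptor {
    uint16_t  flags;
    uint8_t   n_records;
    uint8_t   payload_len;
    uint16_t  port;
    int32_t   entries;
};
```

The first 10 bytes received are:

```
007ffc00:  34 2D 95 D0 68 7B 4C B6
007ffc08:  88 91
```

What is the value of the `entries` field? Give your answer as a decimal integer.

`entries` follows `flags` (2 B), `n_records` (1 B), `payload_len` (1 B), `port` (2 B), so it starts at offset 2 + 1 + 1 + 2 = 6 and occupies 4 bytes.
Bytes at offsets 6..9: 4C B6 88 91.
Big-endian: lowest address holds the most-significant byte.
The bytes are already most-significant first: 0x4CB68891.
0x4CB68891 = 1287030929.

1287030929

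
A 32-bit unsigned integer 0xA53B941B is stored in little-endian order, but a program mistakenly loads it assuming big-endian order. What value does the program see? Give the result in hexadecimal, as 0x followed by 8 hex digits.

Stored little-endian, the bytes at ascending addresses are 1B 94 3B A5.
Read back as big-endian, the last byte is least significant, giving 0x1B943BA5.

0x1B943BA5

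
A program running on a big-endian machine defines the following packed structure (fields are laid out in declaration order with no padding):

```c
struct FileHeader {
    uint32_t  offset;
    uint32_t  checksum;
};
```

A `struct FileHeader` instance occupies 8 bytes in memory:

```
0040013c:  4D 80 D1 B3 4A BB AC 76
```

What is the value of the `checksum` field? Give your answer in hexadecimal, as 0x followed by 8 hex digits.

`checksum` follows `offset` (4 bytes), so it starts at byte offset 4 and occupies 4 bytes.
Bytes at offsets 4..7: 4A BB AC 76.
Big-endian stores the most-significant byte at the lowest address.
The bytes are already most-significant first: 0x4ABBAC76.

0x4ABBAC76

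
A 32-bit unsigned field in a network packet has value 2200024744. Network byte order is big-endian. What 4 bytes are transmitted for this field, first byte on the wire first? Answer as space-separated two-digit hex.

83 21 B6 A8

2200024744 in hexadecimal, padded to 32 bits, is 0x8321B6A8.
Split into bytes (most-significant first): 83 21 B6 A8.
Big-endian stores the most-significant byte at the lowest address.
So the memory order matches the most-significant-first order: 83 21 B6 A8.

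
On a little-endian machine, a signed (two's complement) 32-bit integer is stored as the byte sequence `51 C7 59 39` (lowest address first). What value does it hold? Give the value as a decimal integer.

962185041

Little-endian: lowest address holds the least-significant byte.
Reassemble most-significant byte first: 39 59 C7 51 → 0x3959C751.
0x3959C751 = 962185041.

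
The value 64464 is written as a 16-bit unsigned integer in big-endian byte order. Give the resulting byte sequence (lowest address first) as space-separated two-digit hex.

64464 in hexadecimal, padded to 16 bits, is 0xFBD0.
Split into bytes (most-significant first): FB D0.
Big-endian stores the most-significant byte at the lowest address.
So the memory order matches the most-significant-first order: FB D0.

FB D0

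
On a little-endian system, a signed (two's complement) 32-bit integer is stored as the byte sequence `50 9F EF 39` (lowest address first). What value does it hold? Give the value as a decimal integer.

In little-endian order the low byte comes first in memory.
Reassemble most-significant byte first: 39 EF 9F 50 → 0x39EF9F50.
0x39EF9F50 = 972005200.

972005200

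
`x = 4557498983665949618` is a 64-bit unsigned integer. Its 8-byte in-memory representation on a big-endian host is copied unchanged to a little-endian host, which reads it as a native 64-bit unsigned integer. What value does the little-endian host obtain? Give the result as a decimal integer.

4557498983665949618 in 64-bit hexadecimal is 0x3F3F7D2DD19CDBB2.
Stored big-endian, the bytes at ascending addresses are 3F 3F 7D 2D D1 9C DB B2.
Read back as little-endian, the first byte is least significant, giving 0xB2DB9CD12D7D3F3F.
0xB2DB9CD12D7D3F3F = 12888067180876087103.

12888067180876087103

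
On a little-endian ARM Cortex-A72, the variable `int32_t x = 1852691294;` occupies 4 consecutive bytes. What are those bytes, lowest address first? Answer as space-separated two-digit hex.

1852691294 in hexadecimal, padded to 32 bits, is 0x6E6DD35E.
Split into bytes (most-significant first): 6E 6D D3 5E.
Little-endian: lowest address holds the least-significant byte.
So at ascending addresses the bytes are 5E D3 6D 6E.

5E D3 6D 6E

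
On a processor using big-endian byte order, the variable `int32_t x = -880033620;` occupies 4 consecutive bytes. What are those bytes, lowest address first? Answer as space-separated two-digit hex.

Two's complement of -880033620 in 32 bits: 880033620 = 0x34743F54; invert → 0xCB8BC0AB; add 1 → 0xCB8BC0AC.
Split into bytes (most-significant first): CB 8B C0 AC.
Big-endian: lowest address holds the most-significant byte.
So the memory order matches the most-significant-first order: CB 8B C0 AC.

CB 8B C0 AC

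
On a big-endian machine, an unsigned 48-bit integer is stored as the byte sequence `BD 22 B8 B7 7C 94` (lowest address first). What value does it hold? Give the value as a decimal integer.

In big-endian order the high byte comes first in memory.
The bytes are already most-significant first: 0xBD22B8B77C94.
0xBD22B8B77C94 = 207956825570452.

207956825570452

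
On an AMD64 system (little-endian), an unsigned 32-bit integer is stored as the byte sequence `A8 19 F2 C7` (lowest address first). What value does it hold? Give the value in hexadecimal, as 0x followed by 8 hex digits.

Little-endian: lowest address holds the least-significant byte.
Reassemble most-significant byte first: C7 F2 19 A8 → 0xC7F219A8.

0xC7F219A8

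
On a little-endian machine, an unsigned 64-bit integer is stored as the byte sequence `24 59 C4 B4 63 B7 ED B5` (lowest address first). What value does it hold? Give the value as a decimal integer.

13109335729207793956

Little-endian: lowest address holds the least-significant byte.
Reassemble most-significant byte first: B5 ED B7 63 B4 C4 59 24 → 0xB5EDB763B4C45924.
0xB5EDB763B4C45924 = 13109335729207793956.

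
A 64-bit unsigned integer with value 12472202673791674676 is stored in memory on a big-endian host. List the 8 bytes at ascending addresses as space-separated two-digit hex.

AD 16 2A 40 52 07 A9 34

12472202673791674676 in hexadecimal, padded to 64 bits, is 0xAD162A405207A934.
Split into bytes (most-significant first): AD 16 2A 40 52 07 A9 34.
Big-endian: lowest address holds the most-significant byte.
So the memory order matches the most-significant-first order: AD 16 2A 40 52 07 A9 34.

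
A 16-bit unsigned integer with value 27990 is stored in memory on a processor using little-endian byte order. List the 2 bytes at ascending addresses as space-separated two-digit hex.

56 6D

27990 in hexadecimal, padded to 16 bits, is 0x6D56.
Split into bytes (most-significant first): 6D 56.
Little-endian stores the least-significant byte at the lowest address.
So at ascending addresses the bytes are 56 6D.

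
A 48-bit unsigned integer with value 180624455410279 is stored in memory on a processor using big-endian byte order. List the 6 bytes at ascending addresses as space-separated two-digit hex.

180624455410279 in hexadecimal, padded to 48 bits, is 0xA446E880A267.
Split into bytes (most-significant first): A4 46 E8 80 A2 67.
Big-endian: lowest address holds the most-significant byte.
So the memory order matches the most-significant-first order: A4 46 E8 80 A2 67.

A4 46 E8 80 A2 67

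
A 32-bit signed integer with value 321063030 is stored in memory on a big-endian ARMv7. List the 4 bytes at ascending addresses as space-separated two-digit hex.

321063030 in hexadecimal, padded to 32 bits, is 0x13230876.
Split into bytes (most-significant first): 13 23 08 76.
In big-endian order the high byte comes first in memory.
So the memory order matches the most-significant-first order: 13 23 08 76.

13 23 08 76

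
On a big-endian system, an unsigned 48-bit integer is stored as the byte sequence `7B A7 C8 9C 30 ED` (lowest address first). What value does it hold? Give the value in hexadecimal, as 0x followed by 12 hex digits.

0x7BA7C89C30ED

Big-endian: lowest address holds the most-significant byte.
The bytes are already most-significant first: 0x7BA7C89C30ED.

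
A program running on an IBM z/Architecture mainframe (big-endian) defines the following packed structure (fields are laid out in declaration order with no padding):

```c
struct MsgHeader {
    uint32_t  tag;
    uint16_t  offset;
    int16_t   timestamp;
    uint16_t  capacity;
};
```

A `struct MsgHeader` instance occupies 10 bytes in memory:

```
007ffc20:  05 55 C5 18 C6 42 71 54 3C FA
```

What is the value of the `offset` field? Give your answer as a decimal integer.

50754

`offset` follows `tag` (4 bytes), so it starts at byte offset 4 and occupies 2 bytes.
Bytes at offsets 4..5: C6 42.
Big-endian: lowest address holds the most-significant byte.
The bytes are already most-significant first: 0xC642.
0xC642 = 50754.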